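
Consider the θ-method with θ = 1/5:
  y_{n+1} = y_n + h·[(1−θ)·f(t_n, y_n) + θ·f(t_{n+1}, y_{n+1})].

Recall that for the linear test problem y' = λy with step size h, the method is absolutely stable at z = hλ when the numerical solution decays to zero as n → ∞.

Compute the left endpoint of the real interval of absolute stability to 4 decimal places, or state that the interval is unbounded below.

With y'=λy (z=hλ):
  y_{n+1} = y_n + z·[4/5·y_n + 1/5·y_{n+1}] ⇒ (1 − 1/5z)y_{n+1} = (1 + 4/5z)y_n
  ⇒ R(z) = (1 + 4/5z)/(1 − 1/5z).

Need |R(x)|<1, x<0.
x=-0.73: |R|=0.3630
R=−1: 1+4/5x = −1+1/5x ⇒ -3/5x=2 ⇒ x=2/(-3/5)=-3.3333
Confirm numerically:
  x=-3.150: |R|=0.93252 <1
  x=-1.924: |R|=0.38937 <1
  x=-1.484: |R|=0.14436 <1
  x=-3.487: |R|=1.05432 >1
  x=-3.429: |R|=1.03405 >1
  x=-3.403: |R|=1.02487 >1
So |R|<1 on (-3.3333, 0).

z* = -3.3333.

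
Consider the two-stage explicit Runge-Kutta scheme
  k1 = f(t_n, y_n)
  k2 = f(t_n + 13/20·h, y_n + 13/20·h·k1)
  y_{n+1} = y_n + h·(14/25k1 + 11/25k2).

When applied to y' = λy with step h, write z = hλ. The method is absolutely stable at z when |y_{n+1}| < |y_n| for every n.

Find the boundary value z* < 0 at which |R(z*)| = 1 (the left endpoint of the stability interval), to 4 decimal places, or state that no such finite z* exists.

z* = -3.4965.

With y'=λy (z=hλ):
  k1=λy_n ⇒ h·k1=z·y_n;  k2=λ(1+13/20z)y_n ⇒ h·k2=z(1+13/20z)y_n
  y_{n+1}/y_n = 1 + 14/25z + 11/25z(1+13/20z) = 1 + z + 143/500z²
  R(z) = 1 + z + 143/500z².

Find x<0 with |R(x)|<1.
x=-0.79: |R|=0.3885
R=1: x+143/500x²=0 ⇒ x=−500/143=-3.4965; min R=1−1/(4·143/500)=0.1259>−1
Confirm numerically:
  x=-3.469: |R|=0.97271 <1
  x=-3.170: |R|=0.70399 <1
  x=-1.984: |R|=0.14177 <1
  x=-1.573: |R|=0.13466 <1
  x=-3.602: |R|=1.10868 >1
  x=-3.594: |R|=1.10022 >1
Stable set (-3.4965, 0).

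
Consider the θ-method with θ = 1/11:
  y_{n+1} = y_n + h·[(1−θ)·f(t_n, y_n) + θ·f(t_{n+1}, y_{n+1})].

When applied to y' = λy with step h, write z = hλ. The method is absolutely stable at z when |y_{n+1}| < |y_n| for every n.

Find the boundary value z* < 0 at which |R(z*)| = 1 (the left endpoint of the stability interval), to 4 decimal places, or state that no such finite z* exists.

On y'=λy, z=hλ:
  y_{n+1} = y_n + z·[10/11·y_n + 1/11·y_{n+1}] ⇒ (1 − 1/11z)y_{n+1} = (1 + 10/11z)y_n
  R(z) = (1 + 10/11z)/(1 − 1/11z).

Solve |R(x)|<1 on ℝ⁻.
x=-0.47: |R|=0.5493
R=−1: 1+10/11x = −1+1/11x ⇒ -9/11x=2 ⇒ x=2/(-9/11)=-2.4444
Confirm numerically:
  x=-2.408: |R|=0.97554 <1
  x=-2.259: |R|=0.87412 <1
  x=-2.011: |R|=0.70018 <1
  x=-1.182: |R|=0.06731 <1
  x=-2.916: |R|=1.30497 >1
  x=-2.650: |R|=1.13553 >1
Interval (-2.4444, 0).

left endpoint -2.4444.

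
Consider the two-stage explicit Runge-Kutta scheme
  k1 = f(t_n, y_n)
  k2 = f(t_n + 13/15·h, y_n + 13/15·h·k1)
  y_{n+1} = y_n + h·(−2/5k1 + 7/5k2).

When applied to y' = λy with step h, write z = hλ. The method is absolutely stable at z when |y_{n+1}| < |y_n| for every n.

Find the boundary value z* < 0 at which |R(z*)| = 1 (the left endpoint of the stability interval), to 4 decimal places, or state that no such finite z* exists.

Set f=λy, z=hλ:
  k1=λy_n ⇒ h·k1=z·y_n;  k2=λ(1+13/15z)y_n ⇒ h·k2=z(1+13/15z)y_n
  y_{n+1}/y_n = 1 − 2/5z + 7/5z(1+13/15z) = 1 + z + 91/75z²
  Hence R(z) = 1 + z + 91/75z².

Solve |R(x)|<1 on ℝ⁻.
x=-0.61: |R|=0.8415
R=1: x+91/75x²=0 ⇒ x=−75/91=-0.8242; min R=1−1/(4·91/75)=0.7940>−1
Confirm numerically:
  x=-0.727: |R|=0.91428 <1
  x=-0.606: |R|=0.83958 <1
  x=-0.415: |R|=0.79397 <1
  x=-1.273: |R|=1.69324 >1
  x=-1.217: |R|=1.58005 >1
  x=-0.848: |R|=1.02451 >1
So |R|<1 on (-0.8242, 0).

left endpoint -0.8242.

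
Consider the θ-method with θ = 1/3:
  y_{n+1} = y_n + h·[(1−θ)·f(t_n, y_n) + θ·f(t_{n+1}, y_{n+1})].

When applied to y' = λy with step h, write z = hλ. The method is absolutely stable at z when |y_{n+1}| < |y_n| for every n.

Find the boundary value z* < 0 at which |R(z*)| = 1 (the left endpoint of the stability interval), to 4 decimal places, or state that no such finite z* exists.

z* = -6.0000.

Test eqn y'=λy, z=hλ:
  y_{n+1} = y_n + z·[2/3·y_n + 1/3·y_{n+1}] ⇒ (1 − 1/3z)y_{n+1} = (1 + 2/3z)y_n
  R(z) = (1 + 2/3z)/(1 − 1/3z).

Need |R(x)|<1, x<0.
x=-1.06: |R|=0.2167
R=−1: 1+2/3x = −1+1/3x ⇒ -1/3x=2 ⇒ x=2/(-1/3)=-6.0000
Confirm numerically:
  x=-4.619: |R|=0.81874 <1
  x=-4.265: |R|=0.76118 <1
  x=-4.001: |R|=0.71447 <1
  x=-3.223: |R|=0.55375 <1
  x=-6.232: |R|=1.02513 >1
  x=-6.148: |R|=1.01618 >1
Stable set (-6.0000, 0).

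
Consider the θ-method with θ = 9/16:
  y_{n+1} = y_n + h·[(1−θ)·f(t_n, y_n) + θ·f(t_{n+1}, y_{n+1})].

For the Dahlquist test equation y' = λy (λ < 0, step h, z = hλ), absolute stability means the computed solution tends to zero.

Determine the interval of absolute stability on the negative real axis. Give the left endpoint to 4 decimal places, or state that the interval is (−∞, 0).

unbounded; (−∞, 0).

With y'=λy (z=hλ):
  y_{n+1} = y_n + z·[7/16·y_n + 9/16·y_{n+1}] ⇒ (1 − 9/16z)y_{n+1} = (1 + 7/16z)y_n
  Hence R(z) = (1 + 7/16z)/(1 − 9/16z).

Solve |R(x)|<1 on ℝ⁻.
x=-0.45: |R|=0.6409
x=-2: |R|=0.0588
x=-10: |R|=0.5094
x=-100: |R|=0.7467
θ=9/16≥1/2 ⇒ |1+7/16x|<|1−9/16x| ∀x<0 ⇒ stable on all of ℝ⁻.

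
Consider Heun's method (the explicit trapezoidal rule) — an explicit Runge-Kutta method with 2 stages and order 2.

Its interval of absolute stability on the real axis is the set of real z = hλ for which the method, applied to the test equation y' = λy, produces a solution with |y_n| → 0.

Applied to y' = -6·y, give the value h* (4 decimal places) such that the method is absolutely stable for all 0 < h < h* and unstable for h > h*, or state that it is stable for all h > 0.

(-2.0000,0); λ=-6 ⇒ h* = 0.3333.

On y'=λy, z=hλ:
  order 2, 2-stage ⇒ R(z)=1+z+z^2/2
  (e.g. R(-0.87)=0.50845, |R|=0.50845)

Solve |R(x)|<1 on ℝ⁻.
x=-0.87: |R|=0.5085
|R(-1.63)|=0.6985 |R(-0.9)|=0.5050 |R(-0.6)|=0.5800
Bisect:
  x_lo=-2.7526 |R|=2.0358  x_hi=-0.2496 |R|=0.7816
  mid=-1.50108 |R|=0.62554 →hi
  mid=-2.12683 |R|=1.13488 →lo
  mid=-1.81395 |R|=0.83126 →hi
  mid=-1.97039 |R|=0.97083 →hi
  mid=-2.04861 |R|=1.04979 →lo
  mid=-2.00950 |R|=1.00955 →lo
  mid=-1.98995 |R|=0.99000 →hi
  mid=-1.99973 |R|=0.99973 →hi
  ...
  [-2.00003,-1.99988] ⇒ x*=-2.0000
Stable set (-2.0000, 0).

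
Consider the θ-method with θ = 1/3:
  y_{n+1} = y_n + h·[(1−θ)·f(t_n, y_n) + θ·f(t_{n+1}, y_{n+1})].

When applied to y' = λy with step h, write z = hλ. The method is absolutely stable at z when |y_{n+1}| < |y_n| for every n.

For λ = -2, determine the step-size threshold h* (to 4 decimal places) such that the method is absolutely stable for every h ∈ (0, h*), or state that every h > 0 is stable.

(-6.0000,0); λ=-2 ⇒ h* = (6)/2 = 3.0000.

Set f=λy, z=hλ:
  y_{n+1} = y_n + z·[2/3·y_n + 1/3·y_{n+1}] ⇒ (1 − 1/3z)y_{n+1} = (1 + 2/3z)y_n
  R(z) = (1 + 2/3z)/(1 − 1/3z).

Boundary: |R(x)|=1, x<0.
x=-1.57: |R|=0.0306
R=−1: 1+2/3x = −1+1/3x ⇒ -1/3x=2 ⇒ x=2/(-1/3)=-6.0000
Confirm numerically:
  x=-5.743: |R|=0.97061 <1
  x=-5.636: |R|=0.95785 <1
  x=-4.358: |R|=0.77684 <1
  x=-4.081: |R|=0.72899 <1
  x=-6.224: |R|=1.02428 >1
  x=-6.171: |R|=1.01865 >1
  x=-6.094: |R|=1.01034 >1
So |R|<1 on (-6.0000, 0).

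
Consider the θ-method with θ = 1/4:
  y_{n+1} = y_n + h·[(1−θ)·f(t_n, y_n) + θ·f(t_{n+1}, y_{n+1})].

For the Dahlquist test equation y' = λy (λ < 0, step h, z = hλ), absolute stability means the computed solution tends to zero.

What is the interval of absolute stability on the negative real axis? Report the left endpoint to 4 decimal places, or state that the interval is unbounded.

Set f=λy, z=hλ:
  y_{n+1} = y_n + z·[3/4·y_n + 1/4·y_{n+1}] ⇒ (1 − 1/4z)y_{n+1} = (1 + 3/4z)y_n
  R(z) = (1 + 3/4z)/(1 − 1/4z).

Need |R(x)|<1, x<0.
x=-0.45: |R|=0.5955
R=−1: 1+3/4x = −1+1/4x ⇒ -1/2x=2 ⇒ x=2/(-1/2)=-4.0000
Confirm numerically:
  x=-3.383: |R|=0.83286 <1
  x=-3.264: |R|=0.79736 <1
  x=-2.105: |R|=0.37920 <1
  x=-4.437: |R|=1.10359 >1
  x=-4.194: |R|=1.04735 >1
  x=-4.106: |R|=1.02615 >1
Interval (-4.0000, 0).

z∈(-4.0000,0).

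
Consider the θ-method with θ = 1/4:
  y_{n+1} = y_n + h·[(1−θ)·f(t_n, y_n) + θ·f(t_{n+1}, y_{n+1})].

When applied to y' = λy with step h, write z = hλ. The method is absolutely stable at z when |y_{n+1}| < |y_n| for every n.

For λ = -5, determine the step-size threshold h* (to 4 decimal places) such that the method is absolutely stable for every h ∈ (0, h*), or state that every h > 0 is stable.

With y'=λy (z=hλ):
  y_{n+1} = y_n + z·[3/4·y_n + 1/4·y_{n+1}] ⇒ (1 − 1/4z)y_{n+1} = (1 + 3/4z)y_n
  ⇒ R(z) = (1 + 3/4z)/(1 − 1/4z).

Need |R(x)|<1, x<0.
x=-1.59: |R|=0.1377
R=−1: 1+3/4x = −1+1/4x ⇒ -1/2x=2 ⇒ x=2/(-1/2)=-4.0000
Confirm numerically:
  x=-3.675: |R|=0.91531 <1
  x=-3.242: |R|=0.79067 <1
  x=-3.127: |R|=0.75502 <1
  x=-4.286: |R|=1.06903 >1
  x=-4.264: |R|=1.06389 >1
Stable set (-4.0000, 0).

(-4.0000,0); λ=-5 ⇒ h* = (4)/5 = 0.8000.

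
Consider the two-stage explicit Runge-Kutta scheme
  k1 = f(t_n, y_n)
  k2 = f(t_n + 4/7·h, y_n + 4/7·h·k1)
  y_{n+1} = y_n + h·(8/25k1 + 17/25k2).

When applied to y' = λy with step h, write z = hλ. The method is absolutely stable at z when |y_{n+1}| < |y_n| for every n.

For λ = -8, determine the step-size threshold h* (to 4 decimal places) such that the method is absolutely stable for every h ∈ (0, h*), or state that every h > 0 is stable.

(-2.5735,0); λ=-8 ⇒ h* = (175/68)/8 = 0.3217.

With y'=λy (z=hλ):
  k1=λy_n ⇒ h·k1=z·y_n;  k2=λ(1+4/7z)y_n ⇒ h·k2=z(1+4/7z)y_n
  y_{n+1}/y_n = 1 + 8/25z + 17/25z(1+4/7z) = 1 + z + 68/175z²
  ⇒ R(z) = 1 + z + 68/175z².

Boundary: |R(x)|=1, x<0.
x=-0.34: |R|=0.7049
R=1: x+68/175x²=0 ⇒ x=−175/68=-2.5735; min R=1−1/(4·68/175)=0.3566>−1
Confirm numerically:
  x=-1.538: |R|=0.38114 <1
  x=-1.290: |R|=0.35662 <1
  x=-1.205: |R|=0.35922 <1
  x=-2.819: |R|=1.26888 >1
  x=-2.766: |R|=1.20687 >1
  x=-2.653: |R|=1.08192 >1
Interval (-2.5735, 0).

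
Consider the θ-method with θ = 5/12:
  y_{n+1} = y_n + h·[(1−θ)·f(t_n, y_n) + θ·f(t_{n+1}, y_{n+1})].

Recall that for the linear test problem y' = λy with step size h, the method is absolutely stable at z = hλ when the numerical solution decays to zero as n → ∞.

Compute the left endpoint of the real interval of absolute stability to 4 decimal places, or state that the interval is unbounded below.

z* = -12.0000.

On y'=λy, z=hλ:
  y_{n+1} = y_n + z·[7/12·y_n + 5/12·y_{n+1}] ⇒ (1 − 5/12z)y_{n+1} = (1 + 7/12z)y_n
  R(z) = (1 + 7/12z)/(1 − 5/12z).

Solve |R(x)|<1 on ℝ⁻.
x=-1.1: |R|=0.2457
R=−1: 1+7/12x = −1+5/12x ⇒ -1/6x=2 ⇒ x=2/(-1/6)=-12.0000
Confirm numerically:
  x=-11.362: |R|=0.98146 <1
  x=-9.196: |R|=0.90328 <1
  x=-7.711: |R|=0.83032 <1
  x=-12.497: |R|=1.01334 >1
  x=-12.213: |R|=1.00583 >1
Stable set (-12.0000, 0).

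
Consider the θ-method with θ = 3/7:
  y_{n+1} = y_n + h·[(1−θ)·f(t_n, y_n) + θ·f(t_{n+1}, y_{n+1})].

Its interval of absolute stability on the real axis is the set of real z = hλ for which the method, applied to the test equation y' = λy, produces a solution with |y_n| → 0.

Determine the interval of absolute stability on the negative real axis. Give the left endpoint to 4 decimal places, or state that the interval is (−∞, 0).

z∈(-14.0000,0).

With y'=λy (z=hλ):
  y_{n+1} = y_n + z·[4/7·y_n + 3/7·y_{n+1}] ⇒ (1 − 3/7z)y_{n+1} = (1 + 4/7z)y_n
  so R(z) = (1 + 4/7z)/(1 − 3/7z).

Need |R(x)|<1, x<0.
x=-1.12: |R|=0.2432
R=−1: 1+4/7x = −1+3/7x ⇒ -1/7x=2 ⇒ x=2/(-1/7)=-14.0000
Confirm numerically:
  x=-13.604: |R|=0.99172 <1
  x=-9.697: |R|=0.88077 <1
  x=-5.965: |R|=0.67724 <1
  x=-5.945: |R|=0.67566 <1
  x=-14.524: |R|=1.01036 >1
  x=-14.344: |R|=1.00688 >1
So |R|<1 on (-14.0000, 0).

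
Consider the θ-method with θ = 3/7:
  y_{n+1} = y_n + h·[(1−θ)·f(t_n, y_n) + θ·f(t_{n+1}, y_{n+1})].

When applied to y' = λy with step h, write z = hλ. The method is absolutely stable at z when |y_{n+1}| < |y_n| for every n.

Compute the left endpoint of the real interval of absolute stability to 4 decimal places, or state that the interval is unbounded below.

left endpoint -14.0000.

With y'=λy (z=hλ):
  y_{n+1} = y_n + z·[4/7·y_n + 3/7·y_{n+1}] ⇒ (1 − 3/7z)y_{n+1} = (1 + 4/7z)y_n
  ⇒ R(z) = (1 + 4/7z)/(1 − 3/7z).

Need |R(x)|<1, x<0.
x=-0.68: |R|=0.4735
R=−1: 1+4/7x = −1+3/7x ⇒ -1/7x=2 ⇒ x=2/(-1/7)=-14.0000
Confirm numerically:
  x=-12.750: |R|=0.97238 <1
  x=-11.149: |R|=0.92951 <1
  x=-7.856: |R|=0.79901 <1
  x=-14.400: |R|=1.00797 >1
  x=-14.037: |R|=1.00075 >1
Stable set (-14.0000, 0).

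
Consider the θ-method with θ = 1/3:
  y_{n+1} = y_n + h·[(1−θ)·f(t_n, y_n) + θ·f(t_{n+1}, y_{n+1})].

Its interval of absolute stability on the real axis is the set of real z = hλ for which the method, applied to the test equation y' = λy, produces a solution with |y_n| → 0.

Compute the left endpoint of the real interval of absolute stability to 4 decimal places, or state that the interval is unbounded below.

On y'=λy, z=hλ:
  y_{n+1} = y_n + z·[2/3·y_n + 1/3·y_{n+1}] ⇒ (1 − 1/3z)y_{n+1} = (1 + 2/3z)y_n
  so R(z) = (1 + 2/3z)/(1 − 1/3z).

Boundary: |R(x)|=1, x<0.
x=-0.32: |R|=0.7108
R=−1: 1+2/3x = −1+1/3x ⇒ -1/3x=2 ⇒ x=2/(-1/3)=-6.0000
Confirm numerically:
  x=-5.433: |R|=0.93276 <1
  x=-5.023: |R|=0.87823 <1
  x=-3.074: |R|=0.51827 <1
  x=-6.533: |R|=1.05591 >1
  x=-6.229: |R|=1.02481 >1
  x=-6.051: |R|=1.00563 >1
Stable set (-6.0000, 0).

z* = -6.0000.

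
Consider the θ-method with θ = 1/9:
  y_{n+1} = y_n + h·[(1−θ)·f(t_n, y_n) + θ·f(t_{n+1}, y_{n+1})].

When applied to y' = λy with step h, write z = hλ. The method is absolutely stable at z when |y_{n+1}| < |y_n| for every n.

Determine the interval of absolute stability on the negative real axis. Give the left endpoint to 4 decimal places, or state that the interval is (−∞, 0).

(-2.5714, 0).

Test eqn y'=λy, z=hλ:
  y_{n+1} = y_n + z·[8/9·y_n + 1/9·y_{n+1}] ⇒ (1 − 1/9z)y_{n+1} = (1 + 8/9z)y_n
  R(z) = (1 + 8/9z)/(1 − 1/9z).

Need |R(x)|<1, x<0.
x=-0.63: |R|=0.4112
R=−1: 1+8/9x = −1+1/9x ⇒ -7/9x=2 ⇒ x=2/(-7/9)=-2.5714
Confirm numerically:
  x=-1.859: |R|=0.54075 <1
  x=-1.799: |R|=0.49931 <1
  x=-1.440: |R|=0.24138 <1
  x=-1.393: |R|=0.20629 <1
  x=-3.017: |R|=1.25955 >1
  x=-2.816: |R|=1.14489 >1
  x=-2.593: |R|=1.01303 >1
Stable set (-2.5714, 0).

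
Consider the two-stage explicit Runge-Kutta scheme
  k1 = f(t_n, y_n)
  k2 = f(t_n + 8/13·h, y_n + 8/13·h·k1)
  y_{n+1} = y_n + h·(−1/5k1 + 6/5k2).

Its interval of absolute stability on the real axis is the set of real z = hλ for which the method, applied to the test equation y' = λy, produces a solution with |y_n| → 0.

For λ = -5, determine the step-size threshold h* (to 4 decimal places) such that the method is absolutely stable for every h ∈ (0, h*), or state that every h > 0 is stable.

Set f=λy, z=hλ:
  k1=λy_n ⇒ h·k1=z·y_n;  k2=λ(1+8/13z)y_n ⇒ h·k2=z(1+8/13z)y_n
  y_{n+1}/y_n = 1 − 1/5z + 6/5z(1+8/13z) = 1 + z + 48/65z²
  ⇒ R(z) = 1 + z + 48/65z².

Find x<0 with |R(x)|<1.
x=-1.51: |R|=1.1738
R=1: x+48/65x²=0 ⇒ x=−65/48=-1.3542; min R=1−1/(4·48/65)=0.6615>−1
Confirm numerically:
  x=-1.321: |R|=0.96765 <1
  x=-0.838: |R|=0.68058 <1
  x=-0.728: |R|=0.66337 <1
  x=-0.572: |R|=0.66961 <1
  x=-1.865: |R|=1.70354 >1
  x=-1.738: |R|=1.49263 >1
So |R|<1 on (-1.3542, 0).

(-1.3542,0); λ=-5 ⇒ h* = (65/48)/5 = 0.2708.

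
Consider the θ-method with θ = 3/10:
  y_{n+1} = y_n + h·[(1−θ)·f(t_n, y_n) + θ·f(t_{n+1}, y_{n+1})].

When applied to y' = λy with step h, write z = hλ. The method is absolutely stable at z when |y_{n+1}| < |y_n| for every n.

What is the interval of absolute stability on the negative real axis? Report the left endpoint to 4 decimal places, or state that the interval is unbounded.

z∈(-5.0000,0).

Set f=λy, z=hλ:
  y_{n+1} = y_n + z·[7/10·y_n + 3/10·y_{n+1}] ⇒ (1 − 3/10z)y_{n+1} = (1 + 7/10z)y_n
  R(z) = (1 + 7/10z)/(1 − 3/10z).

Find x<0 with |R(x)|<1.
x=-0.51: |R|=0.5577
R=−1: 1+7/10x = −1+3/10x ⇒ -2/5x=2 ⇒ x=2/(-2/5)=-5.0000
Confirm numerically:
  x=-4.060: |R|=0.83048 <1
  x=-3.002: |R|=0.57950 <1
  x=-2.576: |R|=0.45307 <1
  x=-2.379: |R|=0.38822 <1
  x=-5.586: |R|=1.08760 >1
  x=-5.309: |R|=1.04767 >1
  x=-5.276: |R|=1.04274 >1
Stable set (-5.0000, 0).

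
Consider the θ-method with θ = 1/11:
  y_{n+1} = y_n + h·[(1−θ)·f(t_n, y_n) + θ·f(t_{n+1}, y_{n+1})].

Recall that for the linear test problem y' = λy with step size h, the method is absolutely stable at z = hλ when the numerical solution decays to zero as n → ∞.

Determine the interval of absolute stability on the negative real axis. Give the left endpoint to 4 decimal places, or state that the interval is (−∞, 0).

On y'=λy, z=hλ:
  y_{n+1} = y_n + z·[10/11·y_n + 1/11·y_{n+1}] ⇒ (1 − 1/11z)y_{n+1} = (1 + 10/11z)y_n
  ⇒ R(z) = (1 + 10/11z)/(1 − 1/11z).

Solve |R(x)|<1 on ℝ⁻.
x=-1: |R|=0.0833
R=−1: 1+10/11x = −1+1/11x ⇒ -9/11x=2 ⇒ x=2/(-9/11)=-2.4444
Confirm numerically:
  x=-2.387: |R|=0.96138 <1
  x=-1.693: |R|=0.46719 <1
  x=-1.471: |R|=0.29749 <1
  x=-1.102: |R|=0.00165 <1
  x=-2.937: |R|=1.31807 >1
  x=-2.852: |R|=1.26480 >1
  x=-2.794: |R|=1.22807 >1
Interval (-2.4444, 0).

z∈(-2.4444,0).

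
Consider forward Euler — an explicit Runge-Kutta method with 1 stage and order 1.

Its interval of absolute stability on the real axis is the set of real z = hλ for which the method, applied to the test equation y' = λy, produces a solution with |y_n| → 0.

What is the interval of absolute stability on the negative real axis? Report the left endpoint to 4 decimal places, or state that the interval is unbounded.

z∈(-2.0000,0).

Set f=λy, z=hλ:
  order 1, 1-stage ⇒ R(z)=1+z
  (e.g. R(-0.34)=0.66000, |R|=0.66000)

Need |R(x)|<1, x<0.
x=-0.34: |R|=0.6600
|R(-2)|=1.0000 |R(-1.98)|=0.9800 |R(-1.28)|=0.2800
Bisect:
  x_lo=-2.3777 |R|=1.3777  x_hi=-0.3987 |R|=0.6013
  mid=-1.38821 |R|=0.38821 →hi
  mid=-1.88293 |R|=0.88293 →hi
  mid=-2.13030 |R|=1.13030 →lo
  mid=-2.00662 |R|=1.00662 →lo
  mid=-1.94477 |R|=0.94477 →hi
  mid=-1.97570 |R|=0.97570 →hi
  mid=-1.99116 |R|=0.99116 →hi
  mid=-1.99889 |R|=0.99889 →hi
  ...
  [-2.00009,-1.99997] ⇒ x*=-2.0000
Interval (-2.0000, 0).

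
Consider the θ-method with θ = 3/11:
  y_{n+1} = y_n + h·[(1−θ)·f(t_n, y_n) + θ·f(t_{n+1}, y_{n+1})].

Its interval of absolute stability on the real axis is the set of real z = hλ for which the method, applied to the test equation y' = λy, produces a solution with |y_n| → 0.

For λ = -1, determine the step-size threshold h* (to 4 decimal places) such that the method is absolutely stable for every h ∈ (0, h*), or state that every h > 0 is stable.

(-4.4000,0); λ=-1 ⇒ h* = (22/5)/1 = 4.4000.

Test eqn y'=λy, z=hλ:
  y_{n+1} = y_n + z·[8/11·y_n + 3/11·y_{n+1}] ⇒ (1 − 3/11z)y_{n+1} = (1 + 8/11z)y_n
  Hence R(z) = (1 + 8/11z)/(1 − 3/11z).

Boundary: |R(x)|=1, x<0.
x=-1.45: |R|=0.0391
R=−1: 1+8/11x = −1+3/11x ⇒ -5/11x=2 ⇒ x=2/(-5/11)=-4.4000
Confirm numerically:
  x=-4.144: |R|=0.94537 <1
  x=-3.569: |R|=0.80859 <1
  x=-2.910: |R|=0.62240 <1
  x=-1.972: |R|=0.28234 <1
  x=-4.959: |R|=1.10801 >1
  x=-4.881: |R|=1.09379 >1
  x=-4.673: |R|=1.05456 >1
Interval (-4.4000, 0).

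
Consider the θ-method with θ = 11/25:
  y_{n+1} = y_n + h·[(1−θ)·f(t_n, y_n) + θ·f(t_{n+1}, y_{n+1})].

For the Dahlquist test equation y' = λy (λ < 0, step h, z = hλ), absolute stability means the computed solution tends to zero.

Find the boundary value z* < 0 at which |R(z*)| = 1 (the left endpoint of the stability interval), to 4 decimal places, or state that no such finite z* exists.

Test eqn y'=λy, z=hλ:
  y_{n+1} = y_n + z·[14/25·y_n + 11/25·y_{n+1}] ⇒ (1 − 11/25z)y_{n+1} = (1 + 14/25z)y_n
  R(z) = (1 + 14/25z)/(1 − 11/25z).

Solve |R(x)|<1 on ℝ⁻.
x=-1.6: |R|=0.0610
R=−1: 1+14/25x = −1+11/25x ⇒ -3/25x=2 ⇒ x=2/(-3/25)=-16.6667
Confirm numerically:
  x=-15.175: |R|=0.97668 <1
  x=-13.007: |R|=0.93468 <1
  x=-12.779: |R|=0.92956 <1
  x=-16.937: |R|=1.00384 >1
  x=-16.786: |R|=1.00171 >1
So |R|<1 on (-16.6667, 0).

left endpoint -16.6667.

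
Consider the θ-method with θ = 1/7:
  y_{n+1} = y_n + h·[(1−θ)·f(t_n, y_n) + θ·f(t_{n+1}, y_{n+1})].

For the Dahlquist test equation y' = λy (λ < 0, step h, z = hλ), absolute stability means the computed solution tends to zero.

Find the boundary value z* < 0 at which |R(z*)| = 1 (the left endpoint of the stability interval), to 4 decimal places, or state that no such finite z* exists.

left endpoint -2.8000.

Test eqn y'=λy, z=hλ:
  y_{n+1} = y_n + z·[6/7·y_n + 1/7·y_{n+1}] ⇒ (1 − 1/7z)y_{n+1} = (1 + 6/7z)y_n
  Hence R(z) = (1 + 6/7z)/(1 − 1/7z).

Solve |R(x)|<1 on ℝ⁻.
x=-0.6: |R|=0.4474
R=−1: 1+6/7x = −1+1/7x ⇒ -5/7x=2 ⇒ x=2/(-5/7)=-2.8000
Confirm numerically:
  x=-2.418: |R|=0.79720 <1
  x=-1.706: |R|=0.37170 <1
  x=-1.452: |R|=0.20256 <1
  x=-3.143: |R|=1.16908 >1
  x=-2.995: |R|=1.09755 >1
So |R|<1 on (-2.8000, 0).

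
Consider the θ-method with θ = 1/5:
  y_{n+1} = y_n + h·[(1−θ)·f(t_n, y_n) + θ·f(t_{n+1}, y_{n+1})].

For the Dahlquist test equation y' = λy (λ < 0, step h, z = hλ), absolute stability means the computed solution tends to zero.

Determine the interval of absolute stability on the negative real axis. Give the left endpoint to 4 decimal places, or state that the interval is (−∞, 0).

(-3.3333, 0).

Set f=λy, z=hλ:
  y_{n+1} = y_n + z·[4/5·y_n + 1/5·y_{n+1}] ⇒ (1 − 1/5z)y_{n+1} = (1 + 4/5z)y_n
  so R(z) = (1 + 4/5z)/(1 − 1/5z).

Need |R(x)|<1, x<0.
x=-1.19: |R|=0.0388
R=−1: 1+4/5x = −1+1/5x ⇒ -3/5x=2 ⇒ x=2/(-3/5)=-3.3333
Confirm numerically:
  x=-2.842: |R|=0.81204 <1
  x=-2.187: |R|=0.52150 <1
  x=-1.385: |R|=0.08457 <1
  x=-3.928: |R|=1.19982 >1
  x=-3.793: |R|=1.15683 >1
  x=-3.504: |R|=1.06021 >1
So |R|<1 on (-3.3333, 0).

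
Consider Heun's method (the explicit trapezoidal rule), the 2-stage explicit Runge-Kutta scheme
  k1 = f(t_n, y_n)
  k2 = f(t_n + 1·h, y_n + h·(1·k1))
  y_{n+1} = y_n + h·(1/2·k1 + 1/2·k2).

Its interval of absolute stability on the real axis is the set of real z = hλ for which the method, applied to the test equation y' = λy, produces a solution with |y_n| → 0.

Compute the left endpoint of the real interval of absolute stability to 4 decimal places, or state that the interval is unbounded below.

Set f=λy, z=hλ:
  order 2, 2-stage ⇒ R(z)=1+z+z^2/2
  (e.g. R(-1.66)=0.71780, |R|=0.71780)

Need |R(x)|<1, x<0.
x=-1.66: |R|=0.7178
|R(-1.93)|=0.9325 |R(-1.21)|=0.5221 |R(-0.53)|=0.6104
Bisect:
  x_lo=-2.6057 |R|=1.7891  x_hi=-0.3510 |R|=0.7106
  mid=-1.47834 |R|=0.61440 →hi
  mid=-2.04202 |R|=1.04290 →lo
  mid=-1.76018 |R|=0.78894 →hi
  mid=-1.90110 |R|=0.90599 →hi
  mid=-1.97156 |R|=0.97197 →hi
  mid=-2.00679 |R|=1.00681 →lo
  mid=-1.98918 |R|=0.98923 →hi
  mid=-1.99798 |R|=0.99799 →hi
  mid=-2.00239 |R|=1.00239 →lo
  ...
  [-2.00005,-1.99991] ⇒ x*=-2.0000
Stable set (-2.0000, 0).

z* = -2.0000.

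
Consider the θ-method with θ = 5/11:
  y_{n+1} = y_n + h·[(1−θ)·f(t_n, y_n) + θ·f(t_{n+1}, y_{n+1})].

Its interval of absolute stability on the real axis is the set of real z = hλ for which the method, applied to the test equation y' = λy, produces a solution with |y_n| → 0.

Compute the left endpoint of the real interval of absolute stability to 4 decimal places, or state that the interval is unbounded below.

z* = -22.0000.

Set f=λy, z=hλ:
  y_{n+1} = y_n + z·[6/11·y_n + 5/11·y_{n+1}] ⇒ (1 − 5/11z)y_{n+1} = (1 + 6/11z)y_n
  so R(z) = (1 + 6/11z)/(1 − 5/11z).

Solve |R(x)|<1 on ℝ⁻.
x=-0.77: |R|=0.4296
R=−1: 1+6/11x = −1+5/11x ⇒ -1/11x=2 ⇒ x=2/(-1/11)=-22.0000
Confirm numerically:
  x=-12.427: |R|=0.86911 <1
  x=-11.567: |R|=0.84843 <1
  x=-10.216: |R|=0.81018 <1
  x=-22.533: |R|=1.00431 >1
  x=-22.210: |R|=1.00172 >1
Stable set (-22.0000, 0).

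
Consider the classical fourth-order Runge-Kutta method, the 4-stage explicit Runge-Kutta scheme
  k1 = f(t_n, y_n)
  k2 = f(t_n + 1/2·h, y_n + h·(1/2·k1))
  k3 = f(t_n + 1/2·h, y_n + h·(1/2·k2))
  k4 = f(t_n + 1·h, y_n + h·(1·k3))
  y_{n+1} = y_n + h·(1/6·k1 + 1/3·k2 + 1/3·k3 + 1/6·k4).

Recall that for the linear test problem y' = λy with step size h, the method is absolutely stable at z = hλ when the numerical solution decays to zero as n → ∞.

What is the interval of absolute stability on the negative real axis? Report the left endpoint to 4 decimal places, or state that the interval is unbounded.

With y'=λy (z=hλ):
  order 4, 4-stage ⇒ R(z)=1+z+z^2/2+z^3/6+z^4/24
  (e.g. R(-1.55)=0.27110, |R|=0.27110)

Boundary: |R(x)|=1, x<0.
x=-1.55: |R|=0.2711
|R(-1.41)|=0.2815 |R(-1.34)|=0.2911 |R(-1.14)|=0.3332
Bisect:
  x_lo=-3.3145 |R|=2.1386  x_hi=-0.1208 |R|=0.8862
  mid=-1.71766 |R|=0.27559 →hi
  mid=-2.51611 |R|=0.66442 →hi
  mid=-2.91533 |R|=1.21442 →lo
  mid=-2.71572 |R|=0.90007 →hi
  mid=-2.81552 |R|=1.04654 →lo
  mid=-2.76562 |R|=0.97074 →hi
  mid=-2.79057 |R|=1.00799 →lo
  ...
  [-2.78531,-2.78511] ⇒ x*=-2.7853
So |R|<1 on (-2.7853, 0).

z∈(-2.7853,0).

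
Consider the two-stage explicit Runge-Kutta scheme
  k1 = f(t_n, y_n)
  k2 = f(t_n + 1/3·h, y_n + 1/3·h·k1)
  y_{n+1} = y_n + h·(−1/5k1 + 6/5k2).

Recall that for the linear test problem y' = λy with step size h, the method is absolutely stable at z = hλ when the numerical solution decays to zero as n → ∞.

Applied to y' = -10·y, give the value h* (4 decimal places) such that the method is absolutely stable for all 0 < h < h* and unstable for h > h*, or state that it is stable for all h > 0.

On y'=λy, z=hλ:
  k1=λy_n ⇒ h·k1=z·y_n;  k2=λ(1+1/3z)y_n ⇒ h·k2=z(1+1/3z)y_n
  y_{n+1}/y_n = 1 − 1/5z + 6/5z(1+1/3z) = 1 + z + 2/5z²
  ⇒ R(z) = 1 + z + 2/5z².

Need |R(x)|<1, x<0.
x=-1.02: |R|=0.3962
R=1: x+2/5x²=0 ⇒ x=−5/2=-2.5000; min R=1−1/(4·2/5)=0.3750>−1
Confirm numerically:
  x=-2.184: |R|=0.72394 <1
  x=-2.135: |R|=0.68829 <1
  x=-1.615: |R|=0.42829 <1
  x=-3.069: |R|=1.69850 >1
  x=-2.645: |R|=1.15341 >1
So |R|<1 on (-2.5000, 0).

(-2.5000,0); λ=-10 ⇒ h* = (5/2)/10 = 0.2500.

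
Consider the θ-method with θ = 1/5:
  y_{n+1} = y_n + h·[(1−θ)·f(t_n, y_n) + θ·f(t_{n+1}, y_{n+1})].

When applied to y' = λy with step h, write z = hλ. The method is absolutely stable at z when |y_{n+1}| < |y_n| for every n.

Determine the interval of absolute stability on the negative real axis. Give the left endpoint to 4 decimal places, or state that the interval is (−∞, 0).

On y'=λy, z=hλ:
  y_{n+1} = y_n + z·[4/5·y_n + 1/5·y_{n+1}] ⇒ (1 − 1/5z)y_{n+1} = (1 + 4/5z)y_n
  R(z) = (1 + 4/5z)/(1 − 1/5z).

Find x<0 with |R(x)|<1.
x=-1.08: |R|=0.1118
R=−1: 1+4/5x = −1+1/5x ⇒ -3/5x=2 ⇒ x=2/(-3/5)=-3.3333
Confirm numerically:
  x=-2.490: |R|=0.66222 <1
  x=-2.453: |R|=0.64565 <1
  x=-1.835: |R|=0.34236 <1
  x=-3.687: |R|=1.12214 >1
  x=-3.666: |R|=1.11516 >1
  x=-3.583: |R|=1.08727 >1
So |R|<1 on (-3.3333, 0).

(-3.3333, 0).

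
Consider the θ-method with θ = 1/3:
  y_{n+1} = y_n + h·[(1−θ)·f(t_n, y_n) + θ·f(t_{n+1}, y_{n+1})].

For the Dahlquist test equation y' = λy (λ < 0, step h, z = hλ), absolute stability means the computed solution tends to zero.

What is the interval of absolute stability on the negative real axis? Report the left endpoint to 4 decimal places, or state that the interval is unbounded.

(-6.0000, 0).

Set f=λy, z=hλ:
  y_{n+1} = y_n + z·[2/3·y_n + 1/3·y_{n+1}] ⇒ (1 − 1/3z)y_{n+1} = (1 + 2/3z)y_n
  R(z) = (1 + 2/3z)/(1 − 1/3z).

Need |R(x)|<1, x<0.
x=-1.32: |R|=0.0833
R=−1: 1+2/3x = −1+1/3x ⇒ -1/3x=2 ⇒ x=2/(-1/3)=-6.0000
Confirm numerically:
  x=-4.646: |R|=0.82291 <1
  x=-4.077: |R|=0.72827 <1
  x=-3.613: |R|=0.63904 <1
  x=-6.572: |R|=1.05976 >1
  x=-6.220: |R|=1.02386 >1
Stable set (-6.0000, 0).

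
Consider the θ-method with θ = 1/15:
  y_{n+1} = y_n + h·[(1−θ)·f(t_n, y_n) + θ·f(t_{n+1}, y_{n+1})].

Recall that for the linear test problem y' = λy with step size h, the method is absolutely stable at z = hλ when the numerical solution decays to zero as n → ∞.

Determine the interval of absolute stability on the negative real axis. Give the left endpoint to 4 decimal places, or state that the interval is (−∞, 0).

With y'=λy (z=hλ):
  y_{n+1} = y_n + z·[14/15·y_n + 1/15·y_{n+1}] ⇒ (1 − 1/15z)y_{n+1} = (1 + 14/15z)y_n
  so R(z) = (1 + 14/15z)/(1 − 1/15z).

Solve |R(x)|<1 on ℝ⁻.
x=-1.5: |R|=0.3636
R=−1: 1+14/15x = −1+1/15x ⇒ -13/15x=2 ⇒ x=2/(-13/15)=-2.3077
Confirm numerically:
  x=-1.780: |R|=0.59118 <1
  x=-1.133: |R|=0.05343 <1
  x=-0.947: |R|=0.10924 <1
  x=-2.728: |R|=1.30821 >1
  x=-2.611: |R|=1.22389 >1
  x=-2.370: |R|=1.04663 >1
Interval (-2.3077, 0).

z∈(-2.3077,0).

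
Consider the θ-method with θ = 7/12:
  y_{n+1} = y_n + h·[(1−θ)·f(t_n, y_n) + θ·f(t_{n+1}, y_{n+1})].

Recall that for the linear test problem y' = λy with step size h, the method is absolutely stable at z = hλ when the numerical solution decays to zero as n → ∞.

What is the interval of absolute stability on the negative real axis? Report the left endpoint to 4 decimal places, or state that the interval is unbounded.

On y'=λy, z=hλ:
  y_{n+1} = y_n + z·[5/12·y_n + 7/12·y_{n+1}] ⇒ (1 − 7/12z)y_{n+1} = (1 + 5/12z)y_n
  R(z) = (1 + 5/12z)/(1 − 7/12z).

Find x<0 with |R(x)|<1.
x=-1.13: |R|=0.3189
x=-2: |R|=0.0769
x=-10: |R|=0.4634
x=-100: |R|=0.6854
θ=7/12≥1/2 ⇒ |1+5/12x|<|1−7/12x| ∀x<0 ⇒ interval (−∞,0).

(−∞, 0) — no finite endpoint.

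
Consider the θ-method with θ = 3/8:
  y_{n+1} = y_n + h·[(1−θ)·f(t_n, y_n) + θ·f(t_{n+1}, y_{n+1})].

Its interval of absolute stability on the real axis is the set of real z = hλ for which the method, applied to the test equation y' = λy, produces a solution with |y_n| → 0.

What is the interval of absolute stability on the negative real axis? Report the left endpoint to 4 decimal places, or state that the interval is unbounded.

Test eqn y'=λy, z=hλ:
  y_{n+1} = y_n + z·[5/8·y_n + 3/8·y_{n+1}] ⇒ (1 − 3/8z)y_{n+1} = (1 + 5/8z)y_n
  so R(z) = (1 + 5/8z)/(1 − 3/8z).

Solve |R(x)|<1 on ℝ⁻.
x=-0.5: |R|=0.5789
R=−1: 1+5/8x = −1+3/8x ⇒ -1/4x=2 ⇒ x=2/(-1/4)=-8.0000
Confirm numerically:
  x=-7.729: |R|=0.98262 <1
  x=-4.257: |R|=0.63959 <1
  x=-3.790: |R|=0.56531 <1
  x=-3.641: |R|=0.53929 <1
  x=-8.296: |R|=1.01800 >1
  x=-8.177: |R|=1.01088 >1
  x=-8.108: |R|=1.00668 >1
Stable set (-8.0000, 0).

z∈(-8.0000,0).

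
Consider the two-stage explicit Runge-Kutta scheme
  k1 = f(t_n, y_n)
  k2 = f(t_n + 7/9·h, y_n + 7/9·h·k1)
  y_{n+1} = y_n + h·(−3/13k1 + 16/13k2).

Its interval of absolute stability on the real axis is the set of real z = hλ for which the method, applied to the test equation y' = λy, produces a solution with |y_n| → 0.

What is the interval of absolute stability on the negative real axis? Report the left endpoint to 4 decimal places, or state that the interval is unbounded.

With y'=λy (z=hλ):
  k1=λy_n ⇒ h·k1=z·y_n;  k2=λ(1+7/9z)y_n ⇒ h·k2=z(1+7/9z)y_n
  y_{n+1}/y_n = 1 − 3/13z + 16/13z(1+7/9z) = 1 + z + 112/117z²
  ⇒ R(z) = 1 + z + 112/117z².

Need |R(x)|<1, x<0.
x=-1.01: |R|=0.9665
R=1: x+112/117x²=0 ⇒ x=−117/112=-1.0446; min R=1−1/(4·112/117)=0.7388>−1
Confirm numerically:
  x=-0.767: |R|=0.79615 <1
  x=-0.741: |R|=0.78462 <1
  x=-0.566: |R|=0.74067 <1
  x=-1.401: |R|=1.47792 >1
  x=-1.199: |R|=1.17717 >1
  x=-1.189: |R|=1.16431 >1
Interval (-1.0446, 0).

z∈(-1.0446,0).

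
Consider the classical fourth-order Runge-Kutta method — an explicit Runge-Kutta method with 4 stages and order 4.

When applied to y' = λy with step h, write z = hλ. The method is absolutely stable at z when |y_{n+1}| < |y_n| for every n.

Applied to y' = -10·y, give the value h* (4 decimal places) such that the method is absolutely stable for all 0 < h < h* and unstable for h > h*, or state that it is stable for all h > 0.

With y'=λy (z=hλ):
  order 4, 4-stage ⇒ R(z)=1+z+z^2/2+z^3/6+z^4/24
  (e.g. R(-0.31)=0.73347, |R|=0.73347)

Solve |R(x)|<1 on ℝ⁻.
x=-0.31: |R|=0.7335
|R(-2.87)|=1.1354 |R(-0.98)|=0.3818 |R(-0.61)|=0.5440
Bisect:
  x_lo=-3.1245 |R|=1.6440  x_hi=-0.1319 |R|=0.8764
  mid=-1.62821 |R|=0.27075 →hi
  mid=-2.37636 |R|=0.53933 →hi
  mid=-2.75043 |R|=0.94869 →hi
  mid=-2.93746 |R|=1.25474 →lo
  mid=-2.84395 |R|=1.09209 →lo
  mid=-2.79719 |R|=1.01808 →lo
  mid=-2.77381 |R|=0.98282 →hi
  ...
  [-2.78531,-2.78513] ⇒ x*=-2.7853
So |R|<1 on (-2.7853, 0).

(-2.7853,0); λ=-10 ⇒ h* = 0.2785.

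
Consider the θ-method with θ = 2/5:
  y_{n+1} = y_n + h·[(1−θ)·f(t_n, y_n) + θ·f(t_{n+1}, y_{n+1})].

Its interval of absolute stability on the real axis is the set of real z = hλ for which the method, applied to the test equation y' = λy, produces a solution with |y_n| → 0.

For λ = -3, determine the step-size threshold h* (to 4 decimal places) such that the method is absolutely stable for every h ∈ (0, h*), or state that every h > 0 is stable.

(-10.0000,0); λ=-3 ⇒ h* = (10)/3 = 3.3333.

With y'=λy (z=hλ):
  y_{n+1} = y_n + z·[3/5·y_n + 2/5·y_{n+1}] ⇒ (1 − 2/5z)y_{n+1} = (1 + 3/5z)y_n
  so R(z) = (1 + 3/5z)/(1 − 2/5z).

Boundary: |R(x)|=1, x<0.
x=-1.59: |R|=0.0281
R=−1: 1+3/5x = −1+2/5x ⇒ -1/5x=2 ⇒ x=2/(-1/5)=-10.0000
Confirm numerically:
  x=-9.800: |R|=0.99187 <1
  x=-7.230: |R|=0.85766 <1
  x=-6.211: |R|=0.78252 <1
  x=-5.874: |R|=0.75364 <1
  x=-10.568: |R|=1.02173 >1
  x=-10.421: |R|=1.01629 >1
Stable set (-10.0000, 0).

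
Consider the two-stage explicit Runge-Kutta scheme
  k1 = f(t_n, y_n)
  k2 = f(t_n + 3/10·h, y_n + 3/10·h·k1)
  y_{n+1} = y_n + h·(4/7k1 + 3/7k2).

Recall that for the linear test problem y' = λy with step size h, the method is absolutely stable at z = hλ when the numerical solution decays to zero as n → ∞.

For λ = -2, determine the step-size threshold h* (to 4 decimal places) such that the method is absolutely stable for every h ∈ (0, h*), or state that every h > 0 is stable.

(-7.7778,0); λ=-2 ⇒ h* = (70/9)/2 = 3.8889.

Set f=λy, z=hλ:
  k1=λy_n ⇒ h·k1=z·y_n;  k2=λ(1+3/10z)y_n ⇒ h·k2=z(1+3/10z)y_n
  y_{n+1}/y_n = 1 + 4/7z + 3/7z(1+3/10z) = 1 + z + 9/70z²
  R(z) = 1 + z + 9/70z².

Find x<0 with |R(x)|<1.
x=-0.45: |R|=0.5760
R=1: x+9/70x²=0 ⇒ x=−70/9=-7.7778; min R=1−1/(4·9/70)=-0.9444>−1
Confirm numerically:
  x=-5.922: |R|=0.41299 <1
  x=-5.807: |R|=0.47141 <1
  x=-3.530: |R|=0.92788 <1
  x=-8.318: |R|=1.57774 >1
  x=-8.013: |R|=1.24234 >1
Stable set (-7.7778, 0).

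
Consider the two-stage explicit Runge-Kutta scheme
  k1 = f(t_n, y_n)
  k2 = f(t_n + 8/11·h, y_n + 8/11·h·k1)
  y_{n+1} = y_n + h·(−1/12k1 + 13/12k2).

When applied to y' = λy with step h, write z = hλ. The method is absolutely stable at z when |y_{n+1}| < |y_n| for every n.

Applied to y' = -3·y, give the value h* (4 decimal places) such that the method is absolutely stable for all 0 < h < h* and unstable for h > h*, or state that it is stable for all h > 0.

With y'=λy (z=hλ):
  k1=λy_n ⇒ h·k1=z·y_n;  k2=λ(1+8/11z)y_n ⇒ h·k2=z(1+8/11z)y_n
  y_{n+1}/y_n = 1 − 1/12z + 13/12z(1+8/11z) = 1 + z + 26/33z²
  R(z) = 1 + z + 26/33z².

Find x<0 with |R(x)|<1.
x=-0.59: |R|=0.6843
R=1: x+26/33x²=0 ⇒ x=−33/26=-1.2692; min R=1−1/(4·26/33)=0.6827>−1
Confirm numerically:
  x=-1.232: |R|=0.96386 <1
  x=-0.608: |R|=0.68325 <1
  x=-0.564: |R|=0.68662 <1
  x=-1.354: |R|=1.09043 >1
  x=-1.298: |R|=1.02942 >1
Stable set (-1.2692, 0).

(-1.2692,0); λ=-3 ⇒ h* = (33/26)/3 = 0.4231.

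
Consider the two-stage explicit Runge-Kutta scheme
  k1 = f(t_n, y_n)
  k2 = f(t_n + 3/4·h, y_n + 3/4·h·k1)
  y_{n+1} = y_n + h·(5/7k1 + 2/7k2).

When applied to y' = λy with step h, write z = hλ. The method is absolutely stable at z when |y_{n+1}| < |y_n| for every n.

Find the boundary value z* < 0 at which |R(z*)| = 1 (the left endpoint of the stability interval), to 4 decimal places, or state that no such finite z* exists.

left endpoint -4.6667.

Set f=λy, z=hλ:
  k1=λy_n ⇒ h·k1=z·y_n;  k2=λ(1+3/4z)y_n ⇒ h·k2=z(1+3/4z)y_n
  y_{n+1}/y_n = 1 + 5/7z + 2/7z(1+3/4z) = 1 + z + 3/14z²
  so R(z) = 1 + z + 3/14z².

Boundary: |R(x)|=1, x<0.
x=-1.35: |R|=0.0405
R=1: x+3/14x²=0 ⇒ x=−14/3=-4.6667; min R=1−1/(4·3/14)=-0.1667>−1
Confirm numerically:
  x=-3.711: |R|=0.24004 <1
  x=-3.479: |R|=0.11459 <1
  x=-3.380: |R|=0.06809 <1
  x=-2.548: |R|=0.15679 <1
  x=-5.246: |R|=1.65125 >1
  x=-5.009: |R|=1.36745 >1
Stable set (-4.6667, 0).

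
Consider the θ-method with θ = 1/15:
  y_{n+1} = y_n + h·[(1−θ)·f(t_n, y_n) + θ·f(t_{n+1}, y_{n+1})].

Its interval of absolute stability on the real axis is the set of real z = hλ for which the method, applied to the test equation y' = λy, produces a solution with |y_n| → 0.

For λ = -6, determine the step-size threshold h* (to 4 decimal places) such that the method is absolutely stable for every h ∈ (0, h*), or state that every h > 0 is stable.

Set f=λy, z=hλ:
  y_{n+1} = y_n + z·[14/15·y_n + 1/15·y_{n+1}] ⇒ (1 − 1/15z)y_{n+1} = (1 + 14/15z)y_n
  ⇒ R(z) = (1 + 14/15z)/(1 − 1/15z).

Boundary: |R(x)|=1, x<0.
x=-1.55: |R|=0.4048
R=−1: 1+14/15x = −1+1/15x ⇒ -13/15x=2 ⇒ x=2/(-13/15)=-2.3077
Confirm numerically:
  x=-2.125: |R|=0.86131 <1
  x=-1.777: |R|=0.58878 <1
  x=-1.622: |R|=0.46372 <1
  x=-1.236: |R|=0.14191 <1
  x=-2.852: |R|=1.39637 >1
  x=-2.621: |R|=1.23114 >1
  x=-2.376: |R|=1.05110 >1
Stable set (-2.3077, 0).

(-2.3077,0); λ=-6 ⇒ h* = (30/13)/6 = 0.3846.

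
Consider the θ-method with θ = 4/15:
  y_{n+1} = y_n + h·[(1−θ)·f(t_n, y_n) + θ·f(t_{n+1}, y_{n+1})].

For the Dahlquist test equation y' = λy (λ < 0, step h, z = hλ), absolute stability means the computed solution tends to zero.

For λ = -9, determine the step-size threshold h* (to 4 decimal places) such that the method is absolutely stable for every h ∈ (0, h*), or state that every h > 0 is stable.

(-4.2857,0); λ=-9 ⇒ h* = (30/7)/9 = 0.4762.

Set f=λy, z=hλ:
  y_{n+1} = y_n + z·[11/15·y_n + 4/15·y_{n+1}] ⇒ (1 − 4/15z)y_{n+1} = (1 + 11/15z)y_n
  Hence R(z) = (1 + 11/15z)/(1 − 4/15z).

Solve |R(x)|<1 on ℝ⁻.
x=-0.5: |R|=0.5588
R=−1: 1+11/15x = −1+4/15x ⇒ -7/15x=2 ⇒ x=2/(-7/15)=-4.2857
Confirm numerically:
  x=-3.764: |R|=0.87849 <1
  x=-3.679: |R|=0.85708 <1
  x=-3.391: |R|=0.78074 <1
  x=-3.103: |R|=0.69798 <1
  x=-4.865: |R|=1.11767 >1
  x=-4.859: |R|=1.11654 >1
  x=-4.455: |R|=1.03611 >1
Stable set (-4.2857, 0).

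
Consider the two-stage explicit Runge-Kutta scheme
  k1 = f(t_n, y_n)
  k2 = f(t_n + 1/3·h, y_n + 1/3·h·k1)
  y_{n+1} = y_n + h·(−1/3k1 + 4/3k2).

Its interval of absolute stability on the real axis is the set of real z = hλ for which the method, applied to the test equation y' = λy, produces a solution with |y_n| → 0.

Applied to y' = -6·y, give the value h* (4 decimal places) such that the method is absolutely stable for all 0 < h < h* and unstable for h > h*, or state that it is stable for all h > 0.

With y'=λy (z=hλ):
  k1=λy_n ⇒ h·k1=z·y_n;  k2=λ(1+1/3z)y_n ⇒ h·k2=z(1+1/3z)y_n
  y_{n+1}/y_n = 1 − 1/3z + 4/3z(1+1/3z) = 1 + z + 4/9z²
  so R(z) = 1 + z + 4/9z².

Find x<0 with |R(x)|<1.
x=-1.72: |R|=0.5948
R=1: x+4/9x²=0 ⇒ x=−9/4=-2.2500; min R=1−1/(4·4/9)=0.4375>−1
Confirm numerically:
  x=-2.200: |R|=0.95111 <1
  x=-2.147: |R|=0.90172 <1
  x=-1.706: |R|=0.58753 <1
  x=-2.495: |R|=1.27168 >1
  x=-2.471: |R|=1.24271 >1
Stable set (-2.2500, 0).

(-2.2500,0); λ=-6 ⇒ h* = (9/4)/6 = 0.3750.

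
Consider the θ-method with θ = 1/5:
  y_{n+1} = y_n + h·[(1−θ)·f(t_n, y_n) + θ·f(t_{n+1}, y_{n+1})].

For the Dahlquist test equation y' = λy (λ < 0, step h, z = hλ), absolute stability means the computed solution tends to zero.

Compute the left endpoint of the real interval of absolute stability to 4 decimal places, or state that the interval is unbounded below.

With y'=λy (z=hλ):
  y_{n+1} = y_n + z·[4/5·y_n + 1/5·y_{n+1}] ⇒ (1 − 1/5z)y_{n+1} = (1 + 4/5z)y_n
  ⇒ R(z) = (1 + 4/5z)/(1 − 1/5z).

Boundary: |R(x)|=1, x<0.
x=-1.74: |R|=0.2908
R=−1: 1+4/5x = −1+1/5x ⇒ -3/5x=2 ⇒ x=2/(-3/5)=-3.3333
Confirm numerically:
  x=-3.223: |R|=0.95975 <1
  x=-2.303: |R|=0.57675 <1
  x=-2.125: |R|=0.49123 <1
  x=-1.467: |R|=0.13422 <1
  x=-3.668: |R|=1.11583 >1
  x=-3.596: |R|=1.09167 >1
  x=-3.415: |R|=1.02911 >1
Stable set (-3.3333, 0).

left endpoint -3.3333.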